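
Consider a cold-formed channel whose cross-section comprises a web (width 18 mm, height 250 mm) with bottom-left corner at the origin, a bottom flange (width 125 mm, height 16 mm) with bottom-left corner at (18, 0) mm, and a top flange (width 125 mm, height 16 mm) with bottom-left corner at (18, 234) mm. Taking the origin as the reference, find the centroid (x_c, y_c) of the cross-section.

x_c = 42.65 mm, y_c = 125.00 mm

web: A = 18 × 250 = 4500.00, centroid at (9.00, 125.00).
bottom flange: A = 125 × 16 = 2000.00, centroid at (80.50, 8.00).
top flange: A = 125 × 16 = 2000.00, centroid at (80.50, 242.00).
ΣA = 8500.00 mm²
ΣAx_c = (4500.00)(9.00) + (2000.00)(80.50) + (2000.00)(80.50) = 362500.00 mm³
ΣAy_c = (4500.00)(125.00) + (2000.00)(8.00) + (2000.00)(242.00) = 1062500.00 mm³
x_c = 362500.00 / 8500.00 = 42.65 mm
y_c = 1062500.00 / 8500.00 = 125.00 mm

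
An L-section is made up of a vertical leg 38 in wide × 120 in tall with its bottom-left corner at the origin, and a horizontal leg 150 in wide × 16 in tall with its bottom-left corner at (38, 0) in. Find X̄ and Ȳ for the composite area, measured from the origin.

vertical leg: A = 38 × 120 = 4560.00, centroid at (19.00, 60.00).
horizontal leg: A = 150 × 16 = 2400.00, centroid at (113.00, 8.00).
ΣA = 6960.00 in²
ΣAX̄ = (4560.00)(19.00) + (2400.00)(113.00) = 357840.00 in³
ΣAȲ = (4560.00)(60.00) + (2400.00)(8.00) = 292800.00 in³
X̄ = 357840.00 / 6960.00 = 51.41 in
Ȳ = 292800.00 / 6960.00 = 42.07 in

X̄ = 51.41 in, Ȳ = 42.07 in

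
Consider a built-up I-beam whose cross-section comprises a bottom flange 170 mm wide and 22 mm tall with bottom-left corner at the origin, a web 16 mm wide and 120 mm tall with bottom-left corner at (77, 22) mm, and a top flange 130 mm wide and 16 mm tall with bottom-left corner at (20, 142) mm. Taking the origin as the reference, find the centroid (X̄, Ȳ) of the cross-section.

X̄ = 85.00 mm, Ȳ = 65.97 mm

Part | A | x̄ᵢ | ȳᵢ | A·x̄ᵢ | A·ȳᵢ
bottom flange | 3740.00 | 85.00 | 11.00 | 317900.00 | 41140.00
web | 1920.00 | 85.00 | 82.00 | 163200.00 | 157440.00
top flange | 2080.00 | 85.00 | 150.00 | 176800.00 | 312000.00
Σ | 7740.00 |  |  | 657900.00 | 510580.00
X̄ = 657900.00 / 7740.00 = 85.00 mm
Ȳ = 510580.00 / 7740.00 = 65.97 mm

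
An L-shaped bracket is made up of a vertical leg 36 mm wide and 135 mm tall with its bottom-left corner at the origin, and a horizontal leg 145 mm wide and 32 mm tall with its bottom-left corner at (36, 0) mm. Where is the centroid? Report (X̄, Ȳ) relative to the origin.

vertical leg: A = 36 × 135 = 4860.00, centroid at (18.00, 67.50).
horizontal leg: A = 145 × 32 = 4640.00, centroid at (108.50, 16.00).
ΣA = 9500.00 mm²
ΣAX̄ = (4860.00)(18.00) + (4640.00)(108.50) = 590920.00 mm³
ΣAȲ = (4860.00)(67.50) + (4640.00)(16.00) = 402290.00 mm³
X̄ = 590920.00 / 9500.00 = 62.20 mm
Ȳ = 402290.00 / 9500.00 = 42.35 mm

X̄ = 62.20 mm, Ȳ = 42.35 mm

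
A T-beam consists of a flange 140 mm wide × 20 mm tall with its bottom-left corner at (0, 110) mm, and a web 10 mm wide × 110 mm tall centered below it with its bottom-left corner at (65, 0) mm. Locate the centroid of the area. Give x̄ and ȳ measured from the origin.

Part | A | x̄ᵢ | ȳᵢ | A·x̄ᵢ | A·ȳᵢ
web | 1100.00 | 70.00 | 55.00 | 77000.00 | 60500.00
flange | 2800.00 | 70.00 | 120.00 | 196000.00 | 336000.00
Σ | 3900.00 |  |  | 273000.00 | 396500.00
x̄ = 273000.00 / 3900.00 = 70.00 mm
ȳ = 396500.00 / 3900.00 = 101.67 mm

x̄ = 70.00 mm, ȳ = 101.67 mm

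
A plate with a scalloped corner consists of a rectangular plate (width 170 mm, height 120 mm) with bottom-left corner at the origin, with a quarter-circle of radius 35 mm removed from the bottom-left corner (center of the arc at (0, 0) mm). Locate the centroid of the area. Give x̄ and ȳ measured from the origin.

plate: A = 170 × 120 = 20400.00, centroid at (85.00, 60.00).
removed quarter-circle: A = −¼π·35² = -962.11, centroid at (14.85, 14.85).
ΣA = 19437.89 mm², ΣAx̄ = 1719708.33 mm³, ΣAȳ = 1209708.33 mm³.
x̄ = 1719708.33/19437.89 = 88.47 mm; ȳ = 1209708.33/19437.89 = 62.23 mm.

x̄ = 88.47 mm, ȳ = 62.23 mm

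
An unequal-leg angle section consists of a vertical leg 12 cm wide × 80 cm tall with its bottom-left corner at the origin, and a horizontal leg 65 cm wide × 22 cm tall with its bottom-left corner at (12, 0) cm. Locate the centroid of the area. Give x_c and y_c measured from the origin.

Part | A | x̄ᵢ | ȳᵢ | A·x̄ᵢ | A·ȳᵢ
vertical leg | 960.00 | 6.00 | 40.00 | 5760.00 | 38400.00
horizontal leg | 1430.00 | 44.50 | 11.00 | 63635.00 | 15730.00
Σ | 2390.00 |  |  | 69395.00 | 54130.00
x_c = 69395.00 / 2390.00 = 29.04 cm
y_c = 54130.00 / 2390.00 = 22.65 cm

x_c = 29.04 cm, y_c = 22.65 cm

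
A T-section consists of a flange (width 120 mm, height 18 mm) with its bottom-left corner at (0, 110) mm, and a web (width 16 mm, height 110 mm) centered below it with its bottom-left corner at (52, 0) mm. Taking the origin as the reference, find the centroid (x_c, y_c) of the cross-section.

x_c = 60.00 mm, y_c = 90.27 mm

web: A = 16 × 110 = 1760.00, centroid at (60.00, 55.00).
flange: A = 120 × 18 = 2160.00, centroid at (60.00, 119.00).
ΣA = 3920.00 mm²
ΣAx_c = (1760.00)(60.00) + (2160.00)(60.00) = 235200.00 mm³
ΣAy_c = (1760.00)(55.00) + (2160.00)(119.00) = 353840.00 mm³
x_c = 235200.00 / 3920.00 = 60.00 mm
y_c = 353840.00 / 3920.00 = 90.27 mm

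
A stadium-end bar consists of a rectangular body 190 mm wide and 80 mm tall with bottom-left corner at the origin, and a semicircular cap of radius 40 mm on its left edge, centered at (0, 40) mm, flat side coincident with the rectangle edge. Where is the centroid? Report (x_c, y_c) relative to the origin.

x_c = 79.11 mm, y_c = 40.00 mm

Part | A | x̄ᵢ | ȳᵢ | A·x̄ᵢ | A·ȳᵢ
rectangular body | 15200.00 | 95.00 | 40.00 | 1444000.00 | 608000.00
semicircular end | 2513.27 | -16.98 | 40.00 | -42666.67 | 100530.96
Σ | 17713.27 |  |  | 1401333.33 | 708530.96
x_c = 1401333.33 / 17713.27 = 79.11 mm
y_c = 708530.96 / 17713.27 = 40.00 mm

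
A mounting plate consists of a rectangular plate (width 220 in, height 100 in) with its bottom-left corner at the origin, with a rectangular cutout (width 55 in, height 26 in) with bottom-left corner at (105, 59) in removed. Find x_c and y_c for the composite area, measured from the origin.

x_c = 108.44 in, y_c = 48.47 in

plate: A = 220 × 100 = 22000.00, centroid at (110.00, 50.00).
hole: A = −(55 × 26) = -1430.00, centroid at (132.50, 72.00).
ΣA = 20570.00 in², ΣAx_c = 2230525.00 in³, ΣAy_c = 997040.00 in³.
x_c = 2230525.00/20570.00 = 108.44 in; y_c = 997040.00/20570.00 = 48.47 in.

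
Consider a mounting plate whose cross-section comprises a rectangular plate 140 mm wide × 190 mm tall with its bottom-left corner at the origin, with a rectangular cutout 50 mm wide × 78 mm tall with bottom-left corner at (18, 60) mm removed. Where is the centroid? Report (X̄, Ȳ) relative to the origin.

Part | A | x̄ᵢ | ȳᵢ | A·x̄ᵢ | A·ȳᵢ
plate | 26600.00 | 70.00 | 95.00 | 1862000.00 | 2527000.00
hole | -3900.00 | 43.00 | 99.00 | -167700.00 | -386100.00
Σ | 22700.00 |  |  | 1694300.00 | 2140900.00
X̄ = 1694300.00 / 22700.00 = 74.64 mm
Ȳ = 2140900.00 / 22700.00 = 94.31 mm

X̄ = 74.64 mm, Ȳ = 94.31 mm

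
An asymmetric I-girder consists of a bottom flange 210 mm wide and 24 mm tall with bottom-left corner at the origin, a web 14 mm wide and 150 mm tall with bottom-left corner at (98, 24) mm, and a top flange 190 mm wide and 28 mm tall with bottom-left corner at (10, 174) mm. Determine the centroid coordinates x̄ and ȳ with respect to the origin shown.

x̄ = 105.00 mm, ȳ = 101.81 mm

bottom flange: A = 210 × 24 = 5040.00, centroid at (105.00, 12.00).
web: A = 14 × 150 = 2100.00, centroid at (105.00, 99.00).
top flange: A = 190 × 28 = 5320.00, centroid at (105.00, 188.00).
ΣA = 12460.00 mm², ΣAx̄ = 1308300.00 mm³, ΣAȳ = 1268540.00 mm³.
x̄ = 1308300.00/12460.00 = 105.00 mm; ȳ = 1268540.00/12460.00 = 101.81 mm.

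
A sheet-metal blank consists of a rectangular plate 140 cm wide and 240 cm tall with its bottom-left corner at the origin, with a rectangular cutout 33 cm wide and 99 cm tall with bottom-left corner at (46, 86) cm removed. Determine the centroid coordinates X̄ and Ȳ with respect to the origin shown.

plate: A = 140 × 240 = 33600.00, centroid at (70.00, 120.00).
hole: A = −(33 × 99) = -3267.00, centroid at (62.50, 135.50).
ΣA = 30333.00 cm²
ΣAX̄ = (33600.00)(70.00) + (-3267.00)(62.50) = 2147812.50 cm³
ΣAȲ = (33600.00)(120.00) + (-3267.00)(135.50) = 3589321.50 cm³
X̄ = 2147812.50 / 30333.00 = 70.81 cm
Ȳ = 3589321.50 / 30333.00 = 118.33 cm

X̄ = 70.81 cm, Ȳ = 118.33 cm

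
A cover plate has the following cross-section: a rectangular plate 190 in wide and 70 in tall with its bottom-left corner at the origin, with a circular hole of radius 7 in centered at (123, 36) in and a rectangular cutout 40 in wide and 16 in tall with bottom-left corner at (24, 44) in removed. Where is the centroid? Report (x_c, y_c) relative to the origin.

x_c = 97.27 in, y_c = 34.12 in

Part | A | x̄ᵢ | ȳᵢ | A·x̄ᵢ | A·ȳᵢ
plate | 13300.00 | 95.00 | 35.00 | 1263500.00 | 465500.00
hole 1 | -153.94 | 123.00 | 36.00 | -18934.38 | -5541.77
hole 2 | -640.00 | 44.00 | 52.00 | -28160.00 | -33280.00
Σ | 12506.06 |  |  | 1216405.62 | 426678.23
x_c = 1216405.62 / 12506.06 = 97.27 in
y_c = 426678.23 / 12506.06 = 34.12 in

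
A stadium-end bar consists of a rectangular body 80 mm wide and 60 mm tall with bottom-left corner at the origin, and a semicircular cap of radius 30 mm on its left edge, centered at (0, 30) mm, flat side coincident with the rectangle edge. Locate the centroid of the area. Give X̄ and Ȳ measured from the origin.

X̄ = 28.00 mm, Ȳ = 30.00 mm

Part | A | x̄ᵢ | ȳᵢ | A·x̄ᵢ | A·ȳᵢ
rectangular body | 4800.00 | 40.00 | 30.00 | 192000.00 | 144000.00
semicircular end | 1413.72 | -12.73 | 30.00 | -18000.00 | 42411.50
Σ | 6213.72 |  |  | 174000.00 | 186411.50
X̄ = 174000.00 / 6213.72 = 28.00 mm
Ȳ = 186411.50 / 6213.72 = 30.00 mm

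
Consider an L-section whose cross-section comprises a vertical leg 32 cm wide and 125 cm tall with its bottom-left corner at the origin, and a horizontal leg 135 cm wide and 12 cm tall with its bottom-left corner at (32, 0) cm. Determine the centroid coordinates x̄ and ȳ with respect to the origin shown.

x̄ = 40.07 cm, ȳ = 46.21 cm

Part | A | x̄ᵢ | ȳᵢ | A·x̄ᵢ | A·ȳᵢ
vertical leg | 4000.00 | 16.00 | 62.50 | 64000.00 | 250000.00
horizontal leg | 1620.00 | 99.50 | 6.00 | 161190.00 | 9720.00
Σ | 5620.00 |  |  | 225190.00 | 259720.00
x̄ = 225190.00 / 5620.00 = 40.07 cm
ȳ = 259720.00 / 5620.00 = 46.21 cm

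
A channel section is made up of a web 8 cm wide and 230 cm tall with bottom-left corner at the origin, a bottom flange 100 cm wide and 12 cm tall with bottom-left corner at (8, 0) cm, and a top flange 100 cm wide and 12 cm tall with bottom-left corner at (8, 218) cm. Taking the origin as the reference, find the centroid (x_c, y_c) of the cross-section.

web: A = 8 × 230 = 1840.00, centroid at (4.00, 115.00).
bottom flange: A = 100 × 12 = 1200.00, centroid at (58.00, 6.00).
top flange: A = 100 × 12 = 1200.00, centroid at (58.00, 224.00).
ΣA = 4240.00 cm²
ΣAx_c = (1840.00)(4.00) + (1200.00)(58.00) + (1200.00)(58.00) = 146560.00 cm³
ΣAy_c = (1840.00)(115.00) + (1200.00)(6.00) + (1200.00)(224.00) = 487600.00 cm³
x_c = 146560.00 / 4240.00 = 34.57 cm
y_c = 487600.00 / 4240.00 = 115.00 cm

x_c = 34.57 cm, y_c = 115.00 cm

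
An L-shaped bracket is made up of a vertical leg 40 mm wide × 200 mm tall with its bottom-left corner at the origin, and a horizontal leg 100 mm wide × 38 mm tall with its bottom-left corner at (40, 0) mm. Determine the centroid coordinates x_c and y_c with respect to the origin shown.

Part | A | x̄ᵢ | ȳᵢ | A·x̄ᵢ | A·ȳᵢ
vertical leg | 8000.00 | 20.00 | 100.00 | 160000.00 | 800000.00
horizontal leg | 3800.00 | 90.00 | 19.00 | 342000.00 | 72200.00
Σ | 11800.00 |  |  | 502000.00 | 872200.00
x_c = 502000.00 / 11800.00 = 42.54 mm
y_c = 872200.00 / 11800.00 = 73.92 mm

x_c = 42.54 mm, y_c = 73.92 mm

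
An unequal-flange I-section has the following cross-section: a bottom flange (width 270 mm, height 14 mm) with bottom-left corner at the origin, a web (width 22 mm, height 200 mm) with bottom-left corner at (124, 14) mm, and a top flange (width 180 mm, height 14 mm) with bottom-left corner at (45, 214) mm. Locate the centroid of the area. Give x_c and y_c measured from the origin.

x_c = 135.00 mm, y_c = 101.40 mm

bottom flange: A = 270 × 14 = 3780.00, centroid at (135.00, 7.00).
web: A = 22 × 200 = 4400.00, centroid at (135.00, 114.00).
top flange: A = 180 × 14 = 2520.00, centroid at (135.00, 221.00).
ΣA = 10700.00 mm², ΣAx_c = 1444500.00 mm³, ΣAy_c = 1084980.00 mm³.
x_c = 1444500.00/10700.00 = 135.00 mm; y_c = 1084980.00/10700.00 = 101.40 mm.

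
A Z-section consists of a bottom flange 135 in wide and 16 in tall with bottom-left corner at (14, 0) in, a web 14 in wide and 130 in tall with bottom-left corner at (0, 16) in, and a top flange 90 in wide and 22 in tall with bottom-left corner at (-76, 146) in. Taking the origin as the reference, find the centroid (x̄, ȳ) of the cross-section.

bottom flange: A = 135 × 16 = 2160.00, centroid at (81.50, 8.00).
web: A = 14 × 130 = 1820.00, centroid at (7.00, 81.00).
top flange: A = 90 × 22 = 1980.00, centroid at (-31.00, 157.00).
ΣA = 5960.00 in², ΣAx̄ = 127400.00 in³, ΣAȳ = 475560.00 in³.
x̄ = 127400.00/5960.00 = 21.38 in; ȳ = 475560.00/5960.00 = 79.79 in.

x̄ = 21.38 in, ȳ = 79.79 in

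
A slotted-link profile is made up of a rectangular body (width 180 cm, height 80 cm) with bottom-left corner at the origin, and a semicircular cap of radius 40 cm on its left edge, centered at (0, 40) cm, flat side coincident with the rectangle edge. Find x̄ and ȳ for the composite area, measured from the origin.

x̄ = 74.10 cm, ȳ = 40.00 cm

Part | A | x̄ᵢ | ȳᵢ | A·x̄ᵢ | A·ȳᵢ
rectangular body | 14400.00 | 90.00 | 40.00 | 1296000.00 | 576000.00
semicircular end | 2513.27 | -16.98 | 40.00 | -42666.67 | 100530.96
Σ | 16913.27 |  |  | 1253333.33 | 676530.96
x̄ = 1253333.33 / 16913.27 = 74.10 cm
ȳ = 676530.96 / 16913.27 = 40.00 cm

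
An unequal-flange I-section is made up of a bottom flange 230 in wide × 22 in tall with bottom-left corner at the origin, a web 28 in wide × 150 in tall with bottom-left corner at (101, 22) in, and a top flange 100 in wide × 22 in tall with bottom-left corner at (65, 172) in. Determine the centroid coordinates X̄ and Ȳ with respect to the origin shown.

Part | A | x̄ᵢ | ȳᵢ | A·x̄ᵢ | A·ȳᵢ
bottom flange | 5060.00 | 115.00 | 11.00 | 581900.00 | 55660.00
web | 4200.00 | 115.00 | 97.00 | 483000.00 | 407400.00
top flange | 2200.00 | 115.00 | 183.00 | 253000.00 | 402600.00
Σ | 11460.00 |  |  | 1317900.00 | 865660.00
X̄ = 1317900.00 / 11460.00 = 115.00 in
Ȳ = 865660.00 / 11460.00 = 75.54 in

X̄ = 115.00 in, Ȳ = 75.54 in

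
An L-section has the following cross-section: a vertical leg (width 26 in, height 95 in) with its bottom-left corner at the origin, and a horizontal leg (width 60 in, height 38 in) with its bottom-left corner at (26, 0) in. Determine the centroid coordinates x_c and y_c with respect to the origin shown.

x_c = 33.64 in, y_c = 33.82 in

vertical leg: A = 26 × 95 = 2470.00, centroid at (13.00, 47.50).
horizontal leg: A = 60 × 38 = 2280.00, centroid at (56.00, 19.00).
ΣA = 4750.00 in², ΣAx_c = 159790.00 in³, ΣAy_c = 160645.00 in³.
x_c = 159790.00/4750.00 = 33.64 in; y_c = 160645.00/4750.00 = 33.82 in.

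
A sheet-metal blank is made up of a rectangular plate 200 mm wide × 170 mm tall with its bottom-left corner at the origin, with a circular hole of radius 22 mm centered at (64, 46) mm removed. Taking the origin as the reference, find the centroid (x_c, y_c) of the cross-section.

x_c = 101.69 mm, y_c = 86.83 mm

plate: A = 200 × 170 = 34000.00, centroid at (100.00, 85.00).
hole: A = −π·22² = -1520.53, centroid at (64.00, 46.00).
ΣA = 32479.47 mm²
ΣAx_c = (34000.00)(100.00) + (-1520.53)(64.00) = 3302686.03 mm³
ΣAy_c = (34000.00)(85.00) + (-1520.53)(46.00) = 2820055.58 mm³
x_c = 3302686.03 / 32479.47 = 101.69 mm
y_c = 2820055.58 / 32479.47 = 86.83 mm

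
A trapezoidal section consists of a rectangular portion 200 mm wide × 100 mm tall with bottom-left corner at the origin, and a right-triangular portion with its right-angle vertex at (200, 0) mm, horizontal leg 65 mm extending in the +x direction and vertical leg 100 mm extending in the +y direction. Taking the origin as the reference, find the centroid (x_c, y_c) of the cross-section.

rectangular portion: A = 200 × 100 = 20000.00, centroid at (100.00, 50.00).
triangular portion: A = ½·65·100 = 3250.00, centroid at (221.67, 33.33).
ΣA = 23250.00 mm²
ΣAx_c = (20000.00)(100.00) + (3250.00)(221.67) = 2720416.67 mm³
ΣAy_c = (20000.00)(50.00) + (3250.00)(33.33) = 1108333.33 mm³
x_c = 2720416.67 / 23250.00 = 117.01 mm
y_c = 1108333.33 / 23250.00 = 47.67 mm

x_c = 117.01 mm, y_c = 47.67 mm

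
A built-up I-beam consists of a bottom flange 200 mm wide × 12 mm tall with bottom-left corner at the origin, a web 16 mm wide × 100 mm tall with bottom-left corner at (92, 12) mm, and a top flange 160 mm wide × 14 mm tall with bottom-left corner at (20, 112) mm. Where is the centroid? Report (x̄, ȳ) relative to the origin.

Part | A | x̄ᵢ | ȳᵢ | A·x̄ᵢ | A·ȳᵢ
bottom flange | 2400.00 | 100.00 | 6.00 | 240000.00 | 14400.00
web | 1600.00 | 100.00 | 62.00 | 160000.00 | 99200.00
top flange | 2240.00 | 100.00 | 119.00 | 224000.00 | 266560.00
Σ | 6240.00 |  |  | 624000.00 | 380160.00
x̄ = 624000.00 / 6240.00 = 100.00 mm
ȳ = 380160.00 / 6240.00 = 60.92 mm

x̄ = 100.00 mm, ȳ = 60.92 mm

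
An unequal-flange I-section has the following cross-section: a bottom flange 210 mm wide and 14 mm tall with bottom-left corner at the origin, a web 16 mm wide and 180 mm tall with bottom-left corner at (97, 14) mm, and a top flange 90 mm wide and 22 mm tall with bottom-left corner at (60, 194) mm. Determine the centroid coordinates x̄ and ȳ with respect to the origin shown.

x̄ = 105.00 mm, ȳ = 93.08 mm

Part | A | x̄ᵢ | ȳᵢ | A·x̄ᵢ | A·ȳᵢ
bottom flange | 2940.00 | 105.00 | 7.00 | 308700.00 | 20580.00
web | 2880.00 | 105.00 | 104.00 | 302400.00 | 299520.00
top flange | 1980.00 | 105.00 | 205.00 | 207900.00 | 405900.00
Σ | 7800.00 |  |  | 819000.00 | 726000.00
x̄ = 819000.00 / 7800.00 = 105.00 mm
ȳ = 726000.00 / 7800.00 = 93.08 mm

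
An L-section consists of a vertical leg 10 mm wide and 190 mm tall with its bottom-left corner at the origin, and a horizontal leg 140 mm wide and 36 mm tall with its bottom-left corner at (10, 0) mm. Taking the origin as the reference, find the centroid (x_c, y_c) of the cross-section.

Part | A | x̄ᵢ | ȳᵢ | A·x̄ᵢ | A·ȳᵢ
vertical leg | 1900.00 | 5.00 | 95.00 | 9500.00 | 180500.00
horizontal leg | 5040.00 | 80.00 | 18.00 | 403200.00 | 90720.00
Σ | 6940.00 |  |  | 412700.00 | 271220.00
x_c = 412700.00 / 6940.00 = 59.47 mm
y_c = 271220.00 / 6940.00 = 39.08 mm

x_c = 59.47 mm, y_c = 39.08 mm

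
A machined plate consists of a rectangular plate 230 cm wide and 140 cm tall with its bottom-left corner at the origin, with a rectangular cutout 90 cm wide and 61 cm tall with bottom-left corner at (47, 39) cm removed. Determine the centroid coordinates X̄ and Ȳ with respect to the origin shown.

Part | A | x̄ᵢ | ȳᵢ | A·x̄ᵢ | A·ȳᵢ
plate | 32200.00 | 115.00 | 70.00 | 3703000.00 | 2254000.00
hole | -5490.00 | 92.00 | 69.50 | -505080.00 | -381555.00
Σ | 26710.00 |  |  | 3197920.00 | 1872445.00
X̄ = 3197920.00 / 26710.00 = 119.73 cm
Ȳ = 1872445.00 / 26710.00 = 70.10 cm

X̄ = 119.73 cm, Ȳ = 70.10 cm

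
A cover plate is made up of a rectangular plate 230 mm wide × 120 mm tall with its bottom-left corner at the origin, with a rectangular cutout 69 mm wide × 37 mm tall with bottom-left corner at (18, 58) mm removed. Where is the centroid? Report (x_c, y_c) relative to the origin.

plate: A = 230 × 120 = 27600.00, centroid at (115.00, 60.00).
hole: A = −(69 × 37) = -2553.00, centroid at (52.50, 76.50).
ΣA = 25047.00 mm²
ΣAx_c = (27600.00)(115.00) + (-2553.00)(52.50) = 3039967.50 mm³
ΣAy_c = (27600.00)(60.00) + (-2553.00)(76.50) = 1460695.50 mm³
x_c = 3039967.50 / 25047.00 = 121.37 mm
y_c = 1460695.50 / 25047.00 = 58.32 mm

x_c = 121.37 mm, y_c = 58.32 mm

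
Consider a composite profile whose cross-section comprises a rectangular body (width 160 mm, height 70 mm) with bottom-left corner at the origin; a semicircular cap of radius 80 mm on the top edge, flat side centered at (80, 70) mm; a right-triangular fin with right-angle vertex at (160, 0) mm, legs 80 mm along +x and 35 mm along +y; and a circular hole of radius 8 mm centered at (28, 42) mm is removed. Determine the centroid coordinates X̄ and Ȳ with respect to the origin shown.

X̄ = 87.12 mm, Ȳ = 64.36 mm

rectangular body: A = 160 × 70 = 11200.00, centroid at (80.00, 35.00).
semicircular top: A = ½π·80² = 10053.10, centroid at (80.00, 103.95).
triangular fin: A = ½·80·35 = 1400.00, centroid at (186.67, 11.67).
hole: A = −π·8² = -201.06, centroid at (28.00, 42.00).
ΣA = 22452.03 mm²
ΣAX̄ = (11200.00)(80.00) + (10053.10)(80.00) + (1400.00)(186.67) + (-201.06)(28.00) = 1955951.32 mm³
ΣAȲ = (11200.00)(35.00) + (10053.10)(103.95) + (1400.00)(11.67) + (-201.06)(42.00) = 1444938.82 mm³
X̄ = 1955951.32 / 22452.03 = 87.12 mm
Ȳ = 1444938.82 / 22452.03 = 64.36 mm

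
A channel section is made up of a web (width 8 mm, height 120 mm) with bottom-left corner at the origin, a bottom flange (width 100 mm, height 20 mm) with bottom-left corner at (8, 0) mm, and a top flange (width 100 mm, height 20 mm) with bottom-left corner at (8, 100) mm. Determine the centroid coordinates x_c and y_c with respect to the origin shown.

web: A = 8 × 120 = 960.00, centroid at (4.00, 60.00).
bottom flange: A = 100 × 20 = 2000.00, centroid at (58.00, 10.00).
top flange: A = 100 × 20 = 2000.00, centroid at (58.00, 110.00).
ΣA = 4960.00 mm², ΣAx_c = 235840.00 mm³, ΣAy_c = 297600.00 mm³.
x_c = 235840.00/4960.00 = 47.55 mm; y_c = 297600.00/4960.00 = 60.00 mm.

x_c = 47.55 mm, y_c = 60.00 mm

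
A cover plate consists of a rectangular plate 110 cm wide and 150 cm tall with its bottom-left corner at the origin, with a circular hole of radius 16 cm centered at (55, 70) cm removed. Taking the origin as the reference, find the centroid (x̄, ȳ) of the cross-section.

x̄ = 55.00 cm, ȳ = 75.26 cm

plate: A = 110 × 150 = 16500.00, centroid at (55.00, 75.00).
hole: A = −π·16² = -804.25, centroid at (55.00, 70.00).
ΣA = 15695.75 cm²
ΣAx̄ = (16500.00)(55.00) + (-804.25)(55.00) = 863266.38 cm³
ΣAȳ = (16500.00)(75.00) + (-804.25)(70.00) = 1181202.66 cm³
x̄ = 863266.38 / 15695.75 = 55.00 cm
ȳ = 1181202.66 / 15695.75 = 75.26 cm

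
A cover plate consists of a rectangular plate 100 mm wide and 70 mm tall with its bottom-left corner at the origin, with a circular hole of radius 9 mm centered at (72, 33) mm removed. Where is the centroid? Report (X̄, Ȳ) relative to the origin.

plate: A = 100 × 70 = 7000.00, centroid at (50.00, 35.00).
hole: A = −π·9² = -254.47, centroid at (72.00, 33.00).
ΣA = 6745.53 mm², ΣAX̄ = 331678.23 mm³, ΣAȲ = 236602.52 mm³.
X̄ = 331678.23/6745.53 = 49.17 mm; Ȳ = 236602.52/6745.53 = 35.08 mm.

X̄ = 49.17 mm, Ȳ = 35.08 mm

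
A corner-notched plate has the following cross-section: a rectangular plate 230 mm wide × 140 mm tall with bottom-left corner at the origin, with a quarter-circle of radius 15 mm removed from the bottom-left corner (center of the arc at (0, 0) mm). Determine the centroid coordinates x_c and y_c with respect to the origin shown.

plate: A = 230 × 140 = 32200.00, centroid at (115.00, 70.00).
removed quarter-circle: A = −¼π·15² = -176.71, centroid at (6.37, 6.37).
ΣA = 32023.29 mm², ΣAx_c = 3701875.00 mm³, ΣAy_c = 2252875.00 mm³.
x_c = 3701875.00/32023.29 = 115.60 mm; y_c = 2252875.00/32023.29 = 70.35 mm.

x_c = 115.60 mm, y_c = 70.35 mm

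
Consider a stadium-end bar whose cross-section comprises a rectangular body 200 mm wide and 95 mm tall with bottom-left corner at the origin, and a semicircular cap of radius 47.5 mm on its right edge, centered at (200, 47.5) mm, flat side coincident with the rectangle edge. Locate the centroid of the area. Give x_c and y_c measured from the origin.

Part | A | x̄ᵢ | ȳᵢ | A·x̄ᵢ | A·ȳᵢ
rectangular body | 19000.00 | 100.00 | 47.50 | 1900000.00 | 902500.00
semicircular end | 3544.11 | 220.16 | 47.50 | 780269.76 | 168345.19
Σ | 22544.11 |  |  | 2680269.76 | 1070845.19
x_c = 2680269.76 / 22544.11 = 118.89 mm
y_c = 1070845.19 / 22544.11 = 47.50 mm

x_c = 118.89 mm, y_c = 47.50 mm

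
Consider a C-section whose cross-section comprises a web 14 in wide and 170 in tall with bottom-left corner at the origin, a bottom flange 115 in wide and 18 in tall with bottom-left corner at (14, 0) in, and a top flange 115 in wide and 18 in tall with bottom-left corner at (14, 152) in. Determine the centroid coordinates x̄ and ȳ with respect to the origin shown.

x̄ = 47.96 in, ȳ = 85.00 in

web: A = 14 × 170 = 2380.00, centroid at (7.00, 85.00).
bottom flange: A = 115 × 18 = 2070.00, centroid at (71.50, 9.00).
top flange: A = 115 × 18 = 2070.00, centroid at (71.50, 161.00).
ΣA = 6520.00 in², ΣAx̄ = 312670.00 in³, ΣAȳ = 554200.00 in³.
x̄ = 312670.00/6520.00 = 47.96 in; ȳ = 554200.00/6520.00 = 85.00 in.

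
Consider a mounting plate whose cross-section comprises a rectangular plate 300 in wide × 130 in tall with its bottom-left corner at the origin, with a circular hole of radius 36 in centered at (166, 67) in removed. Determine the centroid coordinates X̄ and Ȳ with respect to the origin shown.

X̄ = 148.13 in, Ȳ = 64.77 in

Part | A | x̄ᵢ | ȳᵢ | A·x̄ᵢ | A·ȳᵢ
plate | 39000.00 | 150.00 | 65.00 | 5850000.00 | 2535000.00
hole | -4071.50 | 166.00 | 67.00 | -675869.68 | -272790.77
Σ | 34928.50 |  |  | 5174130.32 | 2262209.23
X̄ = 5174130.32 / 34928.50 = 148.13 in
Ȳ = 2262209.23 / 34928.50 = 64.77 in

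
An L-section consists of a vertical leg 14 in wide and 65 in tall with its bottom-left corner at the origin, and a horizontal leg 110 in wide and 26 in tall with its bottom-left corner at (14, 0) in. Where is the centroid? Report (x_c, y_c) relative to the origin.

vertical leg: A = 14 × 65 = 910.00, centroid at (7.00, 32.50).
horizontal leg: A = 110 × 26 = 2860.00, centroid at (69.00, 13.00).
ΣA = 3770.00 in²
ΣAx_c = (910.00)(7.00) + (2860.00)(69.00) = 203710.00 in³
ΣAy_c = (910.00)(32.50) + (2860.00)(13.00) = 66755.00 in³
x_c = 203710.00 / 3770.00 = 54.03 in
y_c = 66755.00 / 3770.00 = 17.71 in

x_c = 54.03 in, y_c = 17.71 in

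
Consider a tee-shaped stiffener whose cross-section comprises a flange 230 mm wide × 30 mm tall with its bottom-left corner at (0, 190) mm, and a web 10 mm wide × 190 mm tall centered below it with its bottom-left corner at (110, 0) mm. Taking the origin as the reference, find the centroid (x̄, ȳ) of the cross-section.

x̄ = 115.00 mm, ȳ = 181.25 mm

web: A = 10 × 190 = 1900.00, centroid at (115.00, 95.00).
flange: A = 230 × 30 = 6900.00, centroid at (115.00, 205.00).
ΣA = 8800.00 mm², ΣAx̄ = 1012000.00 mm³, ΣAȳ = 1595000.00 mm³.
x̄ = 1012000.00/8800.00 = 115.00 mm; ȳ = 1595000.00/8800.00 = 181.25 mm.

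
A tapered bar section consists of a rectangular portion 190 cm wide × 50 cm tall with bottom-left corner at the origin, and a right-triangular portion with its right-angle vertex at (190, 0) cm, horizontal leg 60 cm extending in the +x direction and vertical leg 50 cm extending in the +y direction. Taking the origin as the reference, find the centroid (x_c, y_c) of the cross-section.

rectangular portion: A = 190 × 50 = 9500.00, centroid at (95.00, 25.00).
triangular portion: A = ½·60·50 = 1500.00, centroid at (210.00, 16.67).
ΣA = 11000.00 cm²
ΣAx_c = (9500.00)(95.00) + (1500.00)(210.00) = 1217500.00 cm³
ΣAy_c = (9500.00)(25.00) + (1500.00)(16.67) = 262500.00 cm³
x_c = 1217500.00 / 11000.00 = 110.68 cm
y_c = 262500.00 / 11000.00 = 23.86 cm

x_c = 110.68 cm, y_c = 23.86 cm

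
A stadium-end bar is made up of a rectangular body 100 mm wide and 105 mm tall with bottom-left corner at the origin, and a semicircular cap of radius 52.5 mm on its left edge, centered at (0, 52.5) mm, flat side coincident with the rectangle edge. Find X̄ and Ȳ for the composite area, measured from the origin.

rectangular body: A = 100 × 105 = 10500.00, centroid at (50.00, 52.50).
semicircular end: A = ½π·52.5² = 4329.51, centroid at (-22.28, 52.50).
ΣA = 14829.51 mm², ΣAX̄ = 428531.25 mm³, ΣAȲ = 778549.14 mm³.
X̄ = 428531.25/14829.51 = 28.90 mm; Ȳ = 778549.14/14829.51 = 52.50 mm.

X̄ = 28.90 mm, Ȳ = 52.50 mm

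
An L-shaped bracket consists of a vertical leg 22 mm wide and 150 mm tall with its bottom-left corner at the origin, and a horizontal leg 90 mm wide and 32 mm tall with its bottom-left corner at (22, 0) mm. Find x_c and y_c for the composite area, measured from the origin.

x_c = 37.10 mm, y_c = 47.50 mm

vertical leg: A = 22 × 150 = 3300.00, centroid at (11.00, 75.00).
horizontal leg: A = 90 × 32 = 2880.00, centroid at (67.00, 16.00).
ΣA = 6180.00 mm², ΣAx_c = 229260.00 mm³, ΣAy_c = 293580.00 mm³.
x_c = 229260.00/6180.00 = 37.10 mm; y_c = 293580.00/6180.00 = 47.50 mm.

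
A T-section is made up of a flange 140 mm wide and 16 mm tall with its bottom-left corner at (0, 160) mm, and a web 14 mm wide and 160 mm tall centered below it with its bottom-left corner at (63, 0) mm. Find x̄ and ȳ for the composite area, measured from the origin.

x̄ = 70.00 mm, ȳ = 124.00 mm

web: A = 14 × 160 = 2240.00, centroid at (70.00, 80.00).
flange: A = 140 × 16 = 2240.00, centroid at (70.00, 168.00).
ΣA = 4480.00 mm²
ΣAx̄ = (2240.00)(70.00) + (2240.00)(70.00) = 313600.00 mm³
ΣAȳ = (2240.00)(80.00) + (2240.00)(168.00) = 555520.00 mm³
x̄ = 313600.00 / 4480.00 = 70.00 mm
ȳ = 555520.00 / 4480.00 = 124.00 mm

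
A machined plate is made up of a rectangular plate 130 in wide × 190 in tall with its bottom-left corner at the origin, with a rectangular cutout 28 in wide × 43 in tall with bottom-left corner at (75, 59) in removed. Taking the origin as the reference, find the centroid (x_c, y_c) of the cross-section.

Part | A | x̄ᵢ | ȳᵢ | A·x̄ᵢ | A·ȳᵢ
plate | 24700.00 | 65.00 | 95.00 | 1605500.00 | 2346500.00
hole | -1204.00 | 89.00 | 80.50 | -107156.00 | -96922.00
Σ | 23496.00 |  |  | 1498344.00 | 2249578.00
x_c = 1498344.00 / 23496.00 = 63.77 in
y_c = 2249578.00 / 23496.00 = 95.74 in

x_c = 63.77 in, y_c = 95.74 in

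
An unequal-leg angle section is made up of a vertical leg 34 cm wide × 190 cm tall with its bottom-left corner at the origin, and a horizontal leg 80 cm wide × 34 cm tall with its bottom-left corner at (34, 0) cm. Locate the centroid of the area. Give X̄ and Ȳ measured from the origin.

Part | A | x̄ᵢ | ȳᵢ | A·x̄ᵢ | A·ȳᵢ
vertical leg | 6460.00 | 17.00 | 95.00 | 109820.00 | 613700.00
horizontal leg | 2720.00 | 74.00 | 17.00 | 201280.00 | 46240.00
Σ | 9180.00 |  |  | 311100.00 | 659940.00
X̄ = 311100.00 / 9180.00 = 33.89 cm
Ȳ = 659940.00 / 9180.00 = 71.89 cm

X̄ = 33.89 cm, Ȳ = 71.89 cm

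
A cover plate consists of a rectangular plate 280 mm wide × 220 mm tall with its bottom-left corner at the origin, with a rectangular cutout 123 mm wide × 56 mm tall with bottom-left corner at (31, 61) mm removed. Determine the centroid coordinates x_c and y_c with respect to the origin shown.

x_c = 145.98 mm, y_c = 112.64 mm

plate: A = 280 × 220 = 61600.00, centroid at (140.00, 110.00).
hole: A = −(123 × 56) = -6888.00, centroid at (92.50, 89.00).
ΣA = 54712.00 mm², ΣAx_c = 7986860.00 mm³, ΣAy_c = 6162968.00 mm³.
x_c = 7986860.00/54712.00 = 145.98 mm; y_c = 6162968.00/54712.00 = 112.64 mm.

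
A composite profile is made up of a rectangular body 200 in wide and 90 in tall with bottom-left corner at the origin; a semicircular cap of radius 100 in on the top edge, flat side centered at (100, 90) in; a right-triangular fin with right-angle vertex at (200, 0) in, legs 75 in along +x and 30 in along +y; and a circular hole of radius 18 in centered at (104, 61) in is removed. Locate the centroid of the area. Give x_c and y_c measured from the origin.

Part | A | x̄ᵢ | ȳᵢ | A·x̄ᵢ | A·ȳᵢ
rectangular body | 18000.00 | 100.00 | 45.00 | 1800000.00 | 810000.00
semicircular top | 15707.96 | 100.00 | 132.44 | 1570796.33 | 2080383.36
triangular fin | 1125.00 | 225.00 | 10.00 | 253125.00 | 11250.00
hole | -1017.88 | 104.00 | 61.00 | -105859.11 | -62090.44
Σ | 33815.09 |  |  | 3518062.22 | 2839542.92
x_c = 3518062.22 / 33815.09 = 104.04 in
y_c = 2839542.92 / 33815.09 = 83.97 in

x_c = 104.04 in, y_c = 83.97 in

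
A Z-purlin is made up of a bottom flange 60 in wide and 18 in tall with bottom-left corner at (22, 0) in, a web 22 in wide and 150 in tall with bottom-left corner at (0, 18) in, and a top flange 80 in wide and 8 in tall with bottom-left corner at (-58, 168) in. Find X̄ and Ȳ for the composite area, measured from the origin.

bottom flange: A = 60 × 18 = 1080.00, centroid at (52.00, 9.00).
web: A = 22 × 150 = 3300.00, centroid at (11.00, 93.00).
top flange: A = 80 × 8 = 640.00, centroid at (-18.00, 172.00).
ΣA = 5020.00 in²
ΣAX̄ = (1080.00)(52.00) + (3300.00)(11.00) + (640.00)(-18.00) = 80940.00 in³
ΣAȲ = (1080.00)(9.00) + (3300.00)(93.00) + (640.00)(172.00) = 426700.00 in³
X̄ = 80940.00 / 5020.00 = 16.12 in
Ȳ = 426700.00 / 5020.00 = 85.00 in

X̄ = 16.12 in, Ȳ = 85.00 in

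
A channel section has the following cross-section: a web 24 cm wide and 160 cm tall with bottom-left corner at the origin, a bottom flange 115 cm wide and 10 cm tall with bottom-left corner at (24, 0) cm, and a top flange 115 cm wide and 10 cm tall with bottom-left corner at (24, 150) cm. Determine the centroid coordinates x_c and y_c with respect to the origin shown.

web: A = 24 × 160 = 3840.00, centroid at (12.00, 80.00).
bottom flange: A = 115 × 10 = 1150.00, centroid at (81.50, 5.00).
top flange: A = 115 × 10 = 1150.00, centroid at (81.50, 155.00).
ΣA = 6140.00 cm²
ΣAx_c = (3840.00)(12.00) + (1150.00)(81.50) + (1150.00)(81.50) = 233530.00 cm³
ΣAy_c = (3840.00)(80.00) + (1150.00)(5.00) + (1150.00)(155.00) = 491200.00 cm³
x_c = 233530.00 / 6140.00 = 38.03 cm
y_c = 491200.00 / 6140.00 = 80.00 cm

x_c = 38.03 cm, y_c = 80.00 cm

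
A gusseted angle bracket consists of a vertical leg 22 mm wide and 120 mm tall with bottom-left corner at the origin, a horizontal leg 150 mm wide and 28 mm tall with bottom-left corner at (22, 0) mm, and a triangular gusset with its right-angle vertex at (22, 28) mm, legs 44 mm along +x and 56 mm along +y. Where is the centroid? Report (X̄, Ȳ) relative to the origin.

vertical leg: A = 22 × 120 = 2640.00, centroid at (11.00, 60.00).
horizontal leg: A = 150 × 28 = 4200.00, centroid at (97.00, 14.00).
gusset: A = ½·44·56 = 1232.00, centroid at (36.67, 46.67).
ΣA = 8072.00 mm², ΣAX̄ = 481613.33 mm³, ΣAȲ = 274693.33 mm³.
X̄ = 481613.33/8072.00 = 59.66 mm; Ȳ = 274693.33/8072.00 = 34.03 mm.

X̄ = 59.66 mm, Ȳ = 34.03 mm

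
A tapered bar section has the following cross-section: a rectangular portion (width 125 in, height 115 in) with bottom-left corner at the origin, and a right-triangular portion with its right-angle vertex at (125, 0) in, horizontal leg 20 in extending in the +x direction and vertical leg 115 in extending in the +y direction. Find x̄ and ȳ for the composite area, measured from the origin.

x̄ = 67.62 in, ȳ = 56.08 in

Part | A | x̄ᵢ | ȳᵢ | A·x̄ᵢ | A·ȳᵢ
rectangular portion | 14375.00 | 62.50 | 57.50 | 898437.50 | 826562.50
triangular portion | 1150.00 | 131.67 | 38.33 | 151416.67 | 44083.33
Σ | 15525.00 |  |  | 1049854.17 | 870645.83
x̄ = 1049854.17 / 15525.00 = 67.62 in
ȳ = 870645.83 / 15525.00 = 56.08 in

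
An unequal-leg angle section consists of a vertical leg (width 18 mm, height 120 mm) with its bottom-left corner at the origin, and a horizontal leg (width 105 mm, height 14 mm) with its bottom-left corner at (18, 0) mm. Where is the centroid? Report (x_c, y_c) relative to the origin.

x_c = 33.90 mm, y_c = 38.54 mm

vertical leg: A = 18 × 120 = 2160.00, centroid at (9.00, 60.00).
horizontal leg: A = 105 × 14 = 1470.00, centroid at (70.50, 7.00).
ΣA = 3630.00 mm², ΣAx_c = 123075.00 mm³, ΣAy_c = 139890.00 mm³.
x_c = 123075.00/3630.00 = 33.90 mm; y_c = 139890.00/3630.00 = 38.54 mm.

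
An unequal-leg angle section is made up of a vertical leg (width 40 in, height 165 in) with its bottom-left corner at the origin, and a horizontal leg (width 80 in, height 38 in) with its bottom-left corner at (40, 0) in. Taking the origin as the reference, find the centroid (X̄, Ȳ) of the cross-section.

X̄ = 38.92 in, Ȳ = 62.48 in

Part | A | x̄ᵢ | ȳᵢ | A·x̄ᵢ | A·ȳᵢ
vertical leg | 6600.00 | 20.00 | 82.50 | 132000.00 | 544500.00
horizontal leg | 3040.00 | 80.00 | 19.00 | 243200.00 | 57760.00
Σ | 9640.00 |  |  | 375200.00 | 602260.00
X̄ = 375200.00 / 9640.00 = 38.92 in
Ȳ = 602260.00 / 9640.00 = 62.48 in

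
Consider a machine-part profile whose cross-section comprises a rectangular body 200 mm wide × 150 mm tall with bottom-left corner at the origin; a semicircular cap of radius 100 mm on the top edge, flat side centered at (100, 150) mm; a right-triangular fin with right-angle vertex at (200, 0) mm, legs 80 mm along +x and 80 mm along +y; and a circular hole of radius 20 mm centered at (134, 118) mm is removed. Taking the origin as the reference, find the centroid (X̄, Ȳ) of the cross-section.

rectangular body: A = 200 × 150 = 30000.00, centroid at (100.00, 75.00).
semicircular top: A = ½π·100² = 15707.96, centroid at (100.00, 192.44).
triangular fin: A = ½·80·80 = 3200.00, centroid at (226.67, 26.67).
hole: A = −π·20² = -1256.64, centroid at (134.00, 118.00).
ΣA = 47651.33 mm², ΣAX̄ = 5127740.29 mm³, ΣAȲ = 5209911.32 mm³.
X̄ = 5127740.29/47651.33 = 107.61 mm; Ȳ = 5209911.32/47651.33 = 109.33 mm.

X̄ = 107.61 mm, Ȳ = 109.33 mm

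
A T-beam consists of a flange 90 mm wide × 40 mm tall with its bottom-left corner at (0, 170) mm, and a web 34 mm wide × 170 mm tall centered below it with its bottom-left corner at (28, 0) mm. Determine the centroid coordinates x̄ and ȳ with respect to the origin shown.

x̄ = 45.00 mm, ȳ = 125.30 mm

web: A = 34 × 170 = 5780.00, centroid at (45.00, 85.00).
flange: A = 90 × 40 = 3600.00, centroid at (45.00, 190.00).
ΣA = 9380.00 mm², ΣAx̄ = 422100.00 mm³, ΣAȳ = 1175300.00 mm³.
x̄ = 422100.00/9380.00 = 45.00 mm; ȳ = 1175300.00/9380.00 = 125.30 mm.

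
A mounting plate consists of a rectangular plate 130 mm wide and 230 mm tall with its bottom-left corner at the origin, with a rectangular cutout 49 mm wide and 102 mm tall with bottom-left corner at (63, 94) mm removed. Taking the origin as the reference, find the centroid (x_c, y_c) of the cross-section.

plate: A = 130 × 230 = 29900.00, centroid at (65.00, 115.00).
hole: A = −(49 × 102) = -4998.00, centroid at (87.50, 145.00).
ΣA = 24902.00 mm²
ΣAx_c = (29900.00)(65.00) + (-4998.00)(87.50) = 1506175.00 mm³
ΣAy_c = (29900.00)(115.00) + (-4998.00)(145.00) = 2713790.00 mm³
x_c = 1506175.00 / 24902.00 = 60.48 mm
y_c = 2713790.00 / 24902.00 = 108.98 mm

x_c = 60.48 mm, y_c = 108.98 mm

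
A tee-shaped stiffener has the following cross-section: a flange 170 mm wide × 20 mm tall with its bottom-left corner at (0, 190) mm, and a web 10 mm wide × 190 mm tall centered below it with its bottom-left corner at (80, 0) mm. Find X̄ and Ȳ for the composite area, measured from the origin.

X̄ = 85.00 mm, Ȳ = 162.36 mm

web: A = 10 × 190 = 1900.00, centroid at (85.00, 95.00).
flange: A = 170 × 20 = 3400.00, centroid at (85.00, 200.00).
ΣA = 5300.00 mm²
ΣAX̄ = (1900.00)(85.00) + (3400.00)(85.00) = 450500.00 mm³
ΣAȲ = (1900.00)(95.00) + (3400.00)(200.00) = 860500.00 mm³
X̄ = 450500.00 / 5300.00 = 85.00 mm
Ȳ = 860500.00 / 5300.00 = 162.36 mm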